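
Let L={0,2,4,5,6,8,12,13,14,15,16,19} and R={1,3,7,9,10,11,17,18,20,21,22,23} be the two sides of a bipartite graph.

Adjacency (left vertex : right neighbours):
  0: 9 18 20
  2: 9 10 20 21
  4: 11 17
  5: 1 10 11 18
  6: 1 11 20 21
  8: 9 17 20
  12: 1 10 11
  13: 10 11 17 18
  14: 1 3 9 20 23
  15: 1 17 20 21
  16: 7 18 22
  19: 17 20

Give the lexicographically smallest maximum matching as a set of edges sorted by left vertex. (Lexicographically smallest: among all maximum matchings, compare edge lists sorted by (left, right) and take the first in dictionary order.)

Lex-smallest maximum matching: {(0,9), (2,10), (4,11), (5,1), (6,20), (8,17), (13,18), (14,3), (15,21), (16,7)}

|M| = 10 (so the lex-smallest maximum matching has 10 edges)
process left vertices in ascending order; for each, take the smallest-labelled available neighbour that still permits 10 edges overall, or leave it unmatched if none does
lex-smallest matching: {0-9, 2-10, 4-11, 5-1, 6-20, 8-17, 13-18, 14-3, 15-21, 16-7}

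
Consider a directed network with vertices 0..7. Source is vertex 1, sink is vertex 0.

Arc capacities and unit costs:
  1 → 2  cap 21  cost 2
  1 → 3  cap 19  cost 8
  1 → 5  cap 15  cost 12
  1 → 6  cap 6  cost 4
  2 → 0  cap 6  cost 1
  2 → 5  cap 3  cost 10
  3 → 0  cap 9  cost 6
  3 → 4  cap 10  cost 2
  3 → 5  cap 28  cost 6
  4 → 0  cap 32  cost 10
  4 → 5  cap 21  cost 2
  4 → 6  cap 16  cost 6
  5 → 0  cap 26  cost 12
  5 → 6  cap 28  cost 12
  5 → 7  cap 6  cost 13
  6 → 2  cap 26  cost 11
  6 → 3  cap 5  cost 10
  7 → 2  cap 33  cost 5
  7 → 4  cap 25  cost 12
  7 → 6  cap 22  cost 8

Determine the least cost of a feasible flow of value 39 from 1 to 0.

Minimum cost for 39 units: 680

shortest-cost path #1: 1→2→0 push 6 @ unit cost 3 (adds 18)
shortest-cost path #2: 1→3→0 push 9 @ unit cost 14 (adds 126)
shortest-cost path #3: 1→3→4→0 push 10 @ unit cost 20 (adds 200)
shortest-cost path #4: 1→5→0 push 14 @ unit cost 24 (adds 336)
total cost = 680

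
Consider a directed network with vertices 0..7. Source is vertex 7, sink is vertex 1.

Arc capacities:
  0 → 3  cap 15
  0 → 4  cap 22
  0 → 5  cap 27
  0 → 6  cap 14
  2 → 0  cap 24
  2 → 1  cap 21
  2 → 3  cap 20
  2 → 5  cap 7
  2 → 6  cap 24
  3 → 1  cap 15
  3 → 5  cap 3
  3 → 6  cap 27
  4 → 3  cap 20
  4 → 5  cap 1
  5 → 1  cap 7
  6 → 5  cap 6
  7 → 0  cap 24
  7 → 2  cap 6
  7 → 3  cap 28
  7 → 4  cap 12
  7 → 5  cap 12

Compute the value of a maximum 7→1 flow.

augment #1: 7→2→1 bottleneck 6, total now 6
augment #2: 7→3→1 bottleneck 15, total now 21
augment #3: 7→5→1 bottleneck 7, total now 28

Maximum flow value: 28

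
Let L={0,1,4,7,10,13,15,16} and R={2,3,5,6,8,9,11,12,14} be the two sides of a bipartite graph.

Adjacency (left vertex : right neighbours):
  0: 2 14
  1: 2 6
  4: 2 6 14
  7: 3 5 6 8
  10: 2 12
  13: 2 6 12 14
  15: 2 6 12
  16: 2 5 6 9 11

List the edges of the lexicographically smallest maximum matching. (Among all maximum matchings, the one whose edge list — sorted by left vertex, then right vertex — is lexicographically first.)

|M| = 6 (so the lex-smallest maximum matching has 6 edges)
process left vertices in ascending order; for each, take the smallest-labelled available neighbour that still permits 6 edges overall, or leave it unmatched if none does
lex-smallest matching: {0-2, 1-6, 4-14, 7-3, 10-12, 16-5}

Lex-smallest maximum matching: {(0,2), (1,6), (4,14), (7,3), (10,12), (16,5)}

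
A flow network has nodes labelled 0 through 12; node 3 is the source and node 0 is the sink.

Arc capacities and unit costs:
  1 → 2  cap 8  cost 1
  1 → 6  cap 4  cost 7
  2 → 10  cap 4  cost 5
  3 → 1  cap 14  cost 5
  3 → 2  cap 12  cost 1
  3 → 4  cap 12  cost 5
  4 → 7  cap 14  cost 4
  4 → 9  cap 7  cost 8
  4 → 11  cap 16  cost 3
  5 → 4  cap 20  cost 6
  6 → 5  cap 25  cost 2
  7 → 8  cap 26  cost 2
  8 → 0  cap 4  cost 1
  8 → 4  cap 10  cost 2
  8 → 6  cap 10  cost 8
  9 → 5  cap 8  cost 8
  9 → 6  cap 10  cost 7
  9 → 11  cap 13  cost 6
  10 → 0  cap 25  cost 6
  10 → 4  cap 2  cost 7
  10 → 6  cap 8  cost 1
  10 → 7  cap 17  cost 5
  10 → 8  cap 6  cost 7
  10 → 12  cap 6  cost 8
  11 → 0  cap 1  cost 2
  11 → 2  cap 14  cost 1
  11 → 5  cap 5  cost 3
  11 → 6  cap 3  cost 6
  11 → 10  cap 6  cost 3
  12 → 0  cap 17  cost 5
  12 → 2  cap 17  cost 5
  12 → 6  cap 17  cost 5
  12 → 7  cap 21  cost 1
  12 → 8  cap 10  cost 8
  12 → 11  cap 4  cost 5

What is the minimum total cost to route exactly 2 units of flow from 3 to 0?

Minimum cost for 2 units: 22

shortest-cost path #1: 3→4→11→0 push 1 @ unit cost 10 (adds 10)
shortest-cost path #2: 3→4→7→8→0 push 1 @ unit cost 12 (adds 12)
total cost = 22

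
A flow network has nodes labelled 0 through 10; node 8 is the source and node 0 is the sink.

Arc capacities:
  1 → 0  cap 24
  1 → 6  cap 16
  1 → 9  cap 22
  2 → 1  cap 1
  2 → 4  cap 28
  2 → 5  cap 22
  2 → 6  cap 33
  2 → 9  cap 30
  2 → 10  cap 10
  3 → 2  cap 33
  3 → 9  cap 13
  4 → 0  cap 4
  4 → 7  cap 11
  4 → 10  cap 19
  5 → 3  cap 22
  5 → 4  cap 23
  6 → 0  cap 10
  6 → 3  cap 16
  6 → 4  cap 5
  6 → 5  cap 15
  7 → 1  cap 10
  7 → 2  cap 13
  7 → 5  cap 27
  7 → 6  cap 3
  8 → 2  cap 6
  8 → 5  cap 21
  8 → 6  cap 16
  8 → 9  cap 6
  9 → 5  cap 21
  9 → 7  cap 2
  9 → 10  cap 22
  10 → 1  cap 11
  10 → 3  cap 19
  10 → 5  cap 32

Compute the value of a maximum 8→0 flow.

Maximum flow value: 36

augment #1: 8→6→0 bottleneck 10, total now 10
augment #2: 8→2→1→0 bottleneck 1, total now 11
augment #3: 8→2→4→0 bottleneck 4, total now 15
augment #4: 8→2→10→1→0 bottleneck 1, total now 16
augment #5: 8→9→7→1→0 bottleneck 2, total now 18
augment #6: 8→9→10→1→0 bottleneck 4, total now 22
augment #7: 8→5→4→7→1→0 bottleneck 8, total now 30
augment #8: 8→5→4→10→1→0 bottleneck 6, total now 36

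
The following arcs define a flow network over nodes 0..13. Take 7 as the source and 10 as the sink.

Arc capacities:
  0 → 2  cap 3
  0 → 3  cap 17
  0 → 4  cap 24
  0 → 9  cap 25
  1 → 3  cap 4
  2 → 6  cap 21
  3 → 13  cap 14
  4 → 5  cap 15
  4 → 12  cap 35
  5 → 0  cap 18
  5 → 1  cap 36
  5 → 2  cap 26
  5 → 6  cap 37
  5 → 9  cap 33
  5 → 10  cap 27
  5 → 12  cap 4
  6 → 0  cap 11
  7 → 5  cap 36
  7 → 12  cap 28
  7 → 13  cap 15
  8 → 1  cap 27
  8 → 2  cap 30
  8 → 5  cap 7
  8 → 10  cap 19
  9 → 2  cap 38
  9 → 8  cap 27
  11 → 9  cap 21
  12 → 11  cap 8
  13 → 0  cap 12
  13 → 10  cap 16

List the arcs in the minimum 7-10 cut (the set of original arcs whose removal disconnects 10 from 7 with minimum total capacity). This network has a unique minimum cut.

augment #1: 7→5→10 push 27
augment #2: 7→13→10 push 15
augment #3: 7→5→9→8→10 push 9
augment #4: 7→12→11→9→8→10 push 8
max flow = 59; residual-reachable set from 7 gives S-side
cut edges (S→T): {(7,5), (7,13), (12,11)} total cap 59

Min-cut arcs: {(7,5), (7,13), (12,11)} (total capacity 59)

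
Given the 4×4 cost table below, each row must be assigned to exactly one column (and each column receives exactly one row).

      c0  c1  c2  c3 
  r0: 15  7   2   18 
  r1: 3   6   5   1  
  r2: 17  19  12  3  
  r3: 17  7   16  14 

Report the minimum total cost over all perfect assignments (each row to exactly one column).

Minimum assignment cost: 15

optimal assignment: row0→col2 (cost 2), row1→col0 (cost 3), row2→col3 (cost 3), row3→col1 (cost 7)
total = 2 + 3 + 3 + 7 = 15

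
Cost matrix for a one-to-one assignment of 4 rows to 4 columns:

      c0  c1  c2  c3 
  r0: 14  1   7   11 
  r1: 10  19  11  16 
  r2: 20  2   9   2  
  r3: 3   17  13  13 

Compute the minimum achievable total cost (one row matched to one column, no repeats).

optimal assignment: row0→col1 (cost 1), row1→col2 (cost 11), row2→col3 (cost 2), row3→col0 (cost 3)
total = 1 + 11 + 2 + 3 = 17

Minimum assignment cost: 17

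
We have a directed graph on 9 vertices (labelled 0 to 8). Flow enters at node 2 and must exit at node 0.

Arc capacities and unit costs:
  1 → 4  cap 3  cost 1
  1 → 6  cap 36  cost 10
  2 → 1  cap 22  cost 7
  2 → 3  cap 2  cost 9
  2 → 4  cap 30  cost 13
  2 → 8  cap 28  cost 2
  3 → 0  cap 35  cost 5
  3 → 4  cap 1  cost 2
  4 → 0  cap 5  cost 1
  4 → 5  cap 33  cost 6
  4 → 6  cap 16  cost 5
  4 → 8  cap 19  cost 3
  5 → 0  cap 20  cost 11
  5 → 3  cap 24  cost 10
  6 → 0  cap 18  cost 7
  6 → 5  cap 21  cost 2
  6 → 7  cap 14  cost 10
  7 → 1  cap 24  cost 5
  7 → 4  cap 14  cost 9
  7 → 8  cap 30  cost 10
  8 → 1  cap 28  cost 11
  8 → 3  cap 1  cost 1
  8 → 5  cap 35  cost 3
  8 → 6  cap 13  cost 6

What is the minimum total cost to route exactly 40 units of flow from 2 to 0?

shortest-cost path #1: 2→8→3→4→0 push 1 @ unit cost 6 (adds 6)
shortest-cost path #2: 2→1→4→0 push 3 @ unit cost 9 (adds 27)
shortest-cost path #3: 2→3→0 push 2 @ unit cost 14 (adds 28)
shortest-cost path #4: 2→4→0 push 1 @ unit cost 14 (adds 14)
shortest-cost path #5: 2→8→6→0 push 13 @ unit cost 15 (adds 195)
shortest-cost path #6: 2→4→3→0 push 1 @ unit cost 16 (adds 16)
shortest-cost path #7: 2→8→5→0 push 14 @ unit cost 16 (adds 224)
shortest-cost path #8: 2→1→6→0 push 5 @ unit cost 24 (adds 120)
total cost = 630

Minimum cost for 40 units: 630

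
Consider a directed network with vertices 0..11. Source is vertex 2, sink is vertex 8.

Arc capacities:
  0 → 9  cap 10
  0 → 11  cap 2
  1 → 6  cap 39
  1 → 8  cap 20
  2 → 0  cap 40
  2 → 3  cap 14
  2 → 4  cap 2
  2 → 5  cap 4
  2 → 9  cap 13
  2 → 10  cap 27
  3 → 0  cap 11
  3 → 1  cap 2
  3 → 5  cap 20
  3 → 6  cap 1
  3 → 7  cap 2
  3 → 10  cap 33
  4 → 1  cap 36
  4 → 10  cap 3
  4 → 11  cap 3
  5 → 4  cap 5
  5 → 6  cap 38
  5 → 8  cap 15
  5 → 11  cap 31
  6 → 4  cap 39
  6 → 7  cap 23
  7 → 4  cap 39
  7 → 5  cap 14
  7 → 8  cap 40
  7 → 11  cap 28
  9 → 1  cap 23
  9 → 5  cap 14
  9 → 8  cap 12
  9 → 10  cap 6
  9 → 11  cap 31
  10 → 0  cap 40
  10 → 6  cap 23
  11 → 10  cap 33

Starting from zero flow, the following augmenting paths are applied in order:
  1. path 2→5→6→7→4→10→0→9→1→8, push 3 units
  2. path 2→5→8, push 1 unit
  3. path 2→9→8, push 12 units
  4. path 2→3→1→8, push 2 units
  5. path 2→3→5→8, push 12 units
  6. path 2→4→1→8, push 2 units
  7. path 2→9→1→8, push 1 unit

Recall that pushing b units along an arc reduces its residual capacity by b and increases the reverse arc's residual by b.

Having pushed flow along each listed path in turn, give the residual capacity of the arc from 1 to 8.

after path 1 (2→5→6→7→4→10→0→9→1→8, push 3): res(1,8)=17
after path 2 (2→5→8, push 1): res(1,8)=17
after path 3 (2→9→8, push 12): res(1,8)=17
after path 4 (2→3→1→8, push 2): res(1,8)=15
after path 5 (2→3→5→8, push 12): res(1,8)=15
after path 6 (2→4→1→8, push 2): res(1,8)=13
after path 7 (2→9→1→8, push 1): res(1,8)=12

Residual capacity of (1,8): 12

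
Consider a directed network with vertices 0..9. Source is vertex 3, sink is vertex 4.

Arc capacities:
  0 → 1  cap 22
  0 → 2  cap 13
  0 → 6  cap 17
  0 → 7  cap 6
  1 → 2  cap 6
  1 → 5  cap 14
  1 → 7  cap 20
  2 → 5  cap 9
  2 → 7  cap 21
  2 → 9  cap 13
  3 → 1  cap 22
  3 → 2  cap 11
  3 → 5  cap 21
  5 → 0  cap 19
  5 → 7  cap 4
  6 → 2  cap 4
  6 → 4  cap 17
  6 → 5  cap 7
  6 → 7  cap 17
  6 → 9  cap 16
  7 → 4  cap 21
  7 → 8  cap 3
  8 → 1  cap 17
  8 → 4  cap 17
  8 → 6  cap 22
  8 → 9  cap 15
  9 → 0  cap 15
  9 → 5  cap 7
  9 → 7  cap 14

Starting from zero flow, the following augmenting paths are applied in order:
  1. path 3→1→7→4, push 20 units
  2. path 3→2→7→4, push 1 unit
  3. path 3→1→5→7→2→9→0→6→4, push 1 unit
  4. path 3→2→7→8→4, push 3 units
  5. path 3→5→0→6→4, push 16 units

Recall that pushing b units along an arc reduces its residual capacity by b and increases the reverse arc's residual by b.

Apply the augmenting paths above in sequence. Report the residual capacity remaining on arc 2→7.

Residual capacity of (2,7): 18

after path 1 (3→1→7→4, push 20): res(2,7)=21
after path 2 (3→2→7→4, push 1): res(2,7)=20
after path 3 (3→1→5→7→2→9→0→6→4, push 1): res(2,7)=21
after path 4 (3→2→7→8→4, push 3): res(2,7)=18
after path 5 (3→5→0→6→4, push 16): res(2,7)=18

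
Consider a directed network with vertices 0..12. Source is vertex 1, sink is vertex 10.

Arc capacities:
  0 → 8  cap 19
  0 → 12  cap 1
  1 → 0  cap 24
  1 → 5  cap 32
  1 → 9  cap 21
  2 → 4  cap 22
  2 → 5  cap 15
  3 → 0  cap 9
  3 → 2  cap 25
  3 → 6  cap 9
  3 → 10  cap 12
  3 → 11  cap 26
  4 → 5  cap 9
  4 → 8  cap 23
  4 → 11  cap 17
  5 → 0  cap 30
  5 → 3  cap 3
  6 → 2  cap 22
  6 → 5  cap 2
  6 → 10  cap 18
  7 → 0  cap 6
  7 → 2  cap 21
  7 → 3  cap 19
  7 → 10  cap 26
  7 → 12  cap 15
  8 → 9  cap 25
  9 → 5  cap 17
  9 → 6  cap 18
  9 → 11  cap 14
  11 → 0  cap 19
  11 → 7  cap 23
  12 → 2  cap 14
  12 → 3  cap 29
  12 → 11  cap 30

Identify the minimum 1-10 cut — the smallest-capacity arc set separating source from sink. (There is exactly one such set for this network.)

Min-cut arcs: {(0,12), (5,3), (9,6), (9,11)} (total capacity 36)

augment #1: 1→5→3→10 push 3
augment #2: 1→9→6→10 push 18
augment #3: 1→0→12→3→10 push 1
augment #4: 1→9→11→7→10 push 3
augment #5: 1→0→8→9→11→7→10 push 11
max flow = 36; residual-reachable set from 1 gives S-side
cut edges (S→T): {(0,12), (5,3), (9,6), (9,11)} total cap 36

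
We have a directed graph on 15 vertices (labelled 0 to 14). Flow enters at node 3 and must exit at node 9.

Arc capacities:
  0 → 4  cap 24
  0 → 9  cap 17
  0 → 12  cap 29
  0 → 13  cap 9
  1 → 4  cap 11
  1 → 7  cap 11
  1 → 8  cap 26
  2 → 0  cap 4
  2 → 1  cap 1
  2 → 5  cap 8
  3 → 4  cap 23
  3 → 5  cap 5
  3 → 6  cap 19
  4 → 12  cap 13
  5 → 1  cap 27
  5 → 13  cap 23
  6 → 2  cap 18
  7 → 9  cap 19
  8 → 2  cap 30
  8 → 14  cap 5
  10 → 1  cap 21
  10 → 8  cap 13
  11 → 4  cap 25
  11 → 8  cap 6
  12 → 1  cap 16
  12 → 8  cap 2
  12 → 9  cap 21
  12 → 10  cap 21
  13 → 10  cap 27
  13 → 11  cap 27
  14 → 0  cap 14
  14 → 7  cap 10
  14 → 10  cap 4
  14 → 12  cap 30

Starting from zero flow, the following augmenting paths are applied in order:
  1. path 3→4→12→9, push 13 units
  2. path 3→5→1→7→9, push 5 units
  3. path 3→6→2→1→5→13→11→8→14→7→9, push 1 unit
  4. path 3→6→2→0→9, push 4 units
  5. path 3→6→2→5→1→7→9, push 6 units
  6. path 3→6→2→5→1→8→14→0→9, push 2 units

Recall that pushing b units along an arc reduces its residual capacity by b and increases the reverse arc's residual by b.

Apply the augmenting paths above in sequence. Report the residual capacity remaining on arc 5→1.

after path 1 (3→4→12→9, push 13): res(5,1)=27
after path 2 (3→5→1→7→9, push 5): res(5,1)=22
after path 3 (3→6→2→1→5→13→11→8→14→7→9, push 1): res(5,1)=23
after path 4 (3→6→2→0→9, push 4): res(5,1)=23
after path 5 (3→6→2→5→1→7→9, push 6): res(5,1)=17
after path 6 (3→6→2→5→1→8→14→0→9, push 2): res(5,1)=15

Residual capacity of (5,1): 15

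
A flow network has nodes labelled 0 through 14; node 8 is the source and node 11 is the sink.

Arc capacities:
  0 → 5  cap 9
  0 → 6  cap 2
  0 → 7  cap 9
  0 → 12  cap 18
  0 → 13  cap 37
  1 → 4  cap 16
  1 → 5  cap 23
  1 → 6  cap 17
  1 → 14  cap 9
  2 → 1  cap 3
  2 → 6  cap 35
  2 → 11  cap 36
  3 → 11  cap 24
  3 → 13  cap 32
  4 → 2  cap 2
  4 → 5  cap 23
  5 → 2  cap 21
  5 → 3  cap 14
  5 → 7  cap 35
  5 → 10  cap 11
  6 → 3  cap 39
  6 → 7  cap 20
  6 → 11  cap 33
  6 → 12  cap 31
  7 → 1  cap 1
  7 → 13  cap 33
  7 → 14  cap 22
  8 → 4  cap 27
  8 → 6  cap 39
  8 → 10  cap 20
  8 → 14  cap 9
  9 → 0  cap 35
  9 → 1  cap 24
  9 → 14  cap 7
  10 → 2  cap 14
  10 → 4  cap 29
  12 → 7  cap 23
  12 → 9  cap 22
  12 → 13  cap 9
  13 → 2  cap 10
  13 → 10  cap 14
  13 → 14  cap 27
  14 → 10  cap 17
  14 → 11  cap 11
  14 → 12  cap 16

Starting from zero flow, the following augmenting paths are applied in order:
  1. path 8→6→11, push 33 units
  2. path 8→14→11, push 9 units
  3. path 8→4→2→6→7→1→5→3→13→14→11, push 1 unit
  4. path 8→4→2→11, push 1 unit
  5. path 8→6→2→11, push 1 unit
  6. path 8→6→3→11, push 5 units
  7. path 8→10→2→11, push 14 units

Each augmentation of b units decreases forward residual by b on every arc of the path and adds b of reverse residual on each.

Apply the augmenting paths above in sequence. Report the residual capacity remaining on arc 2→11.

after path 1 (8→6→11, push 33): res(2,11)=36
after path 2 (8→14→11, push 9): res(2,11)=36
after path 3 (8→4→2→6→7→1→5→3→13→14→11, push 1): res(2,11)=36
after path 4 (8→4→2→11, push 1): res(2,11)=35
after path 5 (8→6→2→11, push 1): res(2,11)=34
after path 6 (8→6→3→11, push 5): res(2,11)=34
after path 7 (8→10→2→11, push 14): res(2,11)=20

Residual capacity of (2,11): 20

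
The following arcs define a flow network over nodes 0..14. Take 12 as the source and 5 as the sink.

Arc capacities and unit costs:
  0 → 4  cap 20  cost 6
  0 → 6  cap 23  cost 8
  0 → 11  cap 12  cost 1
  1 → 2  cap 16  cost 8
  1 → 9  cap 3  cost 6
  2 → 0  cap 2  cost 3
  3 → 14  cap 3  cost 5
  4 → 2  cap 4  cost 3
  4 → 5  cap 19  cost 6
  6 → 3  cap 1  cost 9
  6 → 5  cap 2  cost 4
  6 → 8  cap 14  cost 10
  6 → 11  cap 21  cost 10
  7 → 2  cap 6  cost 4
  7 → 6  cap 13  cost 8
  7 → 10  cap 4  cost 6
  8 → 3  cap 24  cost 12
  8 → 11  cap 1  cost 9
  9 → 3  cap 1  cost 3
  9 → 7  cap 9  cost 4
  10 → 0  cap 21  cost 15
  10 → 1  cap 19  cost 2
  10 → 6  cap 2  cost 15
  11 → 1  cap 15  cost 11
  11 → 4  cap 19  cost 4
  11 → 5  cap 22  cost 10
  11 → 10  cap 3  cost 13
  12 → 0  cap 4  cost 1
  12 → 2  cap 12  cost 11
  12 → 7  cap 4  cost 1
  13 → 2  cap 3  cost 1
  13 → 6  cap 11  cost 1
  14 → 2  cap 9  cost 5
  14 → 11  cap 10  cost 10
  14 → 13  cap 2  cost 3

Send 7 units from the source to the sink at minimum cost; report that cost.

Minimum cost for 7 units: 93

shortest-cost path #1: 12→0→11→5 push 4 @ unit cost 12 (adds 48)
shortest-cost path #2: 12→7→6→5 push 2 @ unit cost 13 (adds 26)
shortest-cost path #3: 12→7→2→0→11→5 push 1 @ unit cost 19 (adds 19)
total cost = 93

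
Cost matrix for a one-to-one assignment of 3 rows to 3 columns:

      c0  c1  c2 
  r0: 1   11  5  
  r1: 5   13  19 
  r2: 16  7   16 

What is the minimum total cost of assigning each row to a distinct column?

optimal assignment: row0→col2 (cost 5), row1→col0 (cost 5), row2→col1 (cost 7)
total = 5 + 5 + 7 = 17

Minimum assignment cost: 17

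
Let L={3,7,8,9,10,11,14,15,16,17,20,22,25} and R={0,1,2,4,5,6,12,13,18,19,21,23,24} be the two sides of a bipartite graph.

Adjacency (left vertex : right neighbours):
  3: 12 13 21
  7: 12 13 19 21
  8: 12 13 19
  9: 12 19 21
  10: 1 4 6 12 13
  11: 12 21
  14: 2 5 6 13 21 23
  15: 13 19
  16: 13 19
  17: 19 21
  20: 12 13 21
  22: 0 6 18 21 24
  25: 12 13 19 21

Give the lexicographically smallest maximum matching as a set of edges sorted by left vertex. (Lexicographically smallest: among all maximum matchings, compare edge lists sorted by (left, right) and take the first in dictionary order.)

|M| = 7 (so the lex-smallest maximum matching has 7 edges)
process left vertices in ascending order; for each, take the smallest-labelled available neighbour that still permits 7 edges overall, or leave it unmatched if none does
lex-smallest matching: {3-12, 7-13, 8-19, 9-21, 10-1, 14-2, 22-0}

Lex-smallest maximum matching: {(3,12), (7,13), (8,19), (9,21), (10,1), (14,2), (22,0)}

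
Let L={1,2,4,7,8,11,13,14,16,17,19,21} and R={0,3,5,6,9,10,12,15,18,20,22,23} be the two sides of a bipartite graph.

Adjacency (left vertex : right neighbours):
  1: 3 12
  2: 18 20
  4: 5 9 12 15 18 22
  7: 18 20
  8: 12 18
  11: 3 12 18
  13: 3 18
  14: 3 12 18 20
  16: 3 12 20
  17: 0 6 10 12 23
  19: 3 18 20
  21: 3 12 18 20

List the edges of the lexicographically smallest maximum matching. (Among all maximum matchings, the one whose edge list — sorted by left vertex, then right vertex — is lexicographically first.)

Lex-smallest maximum matching: {(1,3), (2,18), (4,5), (7,20), (8,12), (17,0)}

|M| = 6 (so the lex-smallest maximum matching has 6 edges)
process left vertices in ascending order; for each, take the smallest-labelled available neighbour that still permits 6 edges overall, or leave it unmatched if none does
lex-smallest matching: {1-3, 2-18, 4-5, 7-20, 8-12, 17-0}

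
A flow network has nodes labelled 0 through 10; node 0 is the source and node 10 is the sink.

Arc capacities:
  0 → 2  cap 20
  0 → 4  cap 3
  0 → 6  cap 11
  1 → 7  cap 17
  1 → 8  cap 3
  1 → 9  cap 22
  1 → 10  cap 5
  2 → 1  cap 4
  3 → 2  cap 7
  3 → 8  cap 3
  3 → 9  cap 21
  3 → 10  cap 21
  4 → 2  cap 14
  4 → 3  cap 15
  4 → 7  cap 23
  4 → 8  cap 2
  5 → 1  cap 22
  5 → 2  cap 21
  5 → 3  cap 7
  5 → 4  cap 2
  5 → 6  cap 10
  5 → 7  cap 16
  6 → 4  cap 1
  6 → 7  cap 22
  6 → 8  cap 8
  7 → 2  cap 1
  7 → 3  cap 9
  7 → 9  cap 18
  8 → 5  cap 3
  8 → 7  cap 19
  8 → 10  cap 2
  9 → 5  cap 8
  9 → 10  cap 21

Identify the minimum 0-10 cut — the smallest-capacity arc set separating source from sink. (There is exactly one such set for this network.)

Min-cut arcs: {(0,4), (0,6), (2,1)} (total capacity 18)

augment #1: 0→2→1→10 push 4
augment #2: 0→4→3→10 push 3
augment #3: 0→6→8→10 push 2
augment #4: 0→6→4→3→10 push 1
augment #5: 0→6→7→3→10 push 8
max flow = 18; residual-reachable set from 0 gives S-side
cut edges (S→T): {(0,4), (0,6), (2,1)} total cap 18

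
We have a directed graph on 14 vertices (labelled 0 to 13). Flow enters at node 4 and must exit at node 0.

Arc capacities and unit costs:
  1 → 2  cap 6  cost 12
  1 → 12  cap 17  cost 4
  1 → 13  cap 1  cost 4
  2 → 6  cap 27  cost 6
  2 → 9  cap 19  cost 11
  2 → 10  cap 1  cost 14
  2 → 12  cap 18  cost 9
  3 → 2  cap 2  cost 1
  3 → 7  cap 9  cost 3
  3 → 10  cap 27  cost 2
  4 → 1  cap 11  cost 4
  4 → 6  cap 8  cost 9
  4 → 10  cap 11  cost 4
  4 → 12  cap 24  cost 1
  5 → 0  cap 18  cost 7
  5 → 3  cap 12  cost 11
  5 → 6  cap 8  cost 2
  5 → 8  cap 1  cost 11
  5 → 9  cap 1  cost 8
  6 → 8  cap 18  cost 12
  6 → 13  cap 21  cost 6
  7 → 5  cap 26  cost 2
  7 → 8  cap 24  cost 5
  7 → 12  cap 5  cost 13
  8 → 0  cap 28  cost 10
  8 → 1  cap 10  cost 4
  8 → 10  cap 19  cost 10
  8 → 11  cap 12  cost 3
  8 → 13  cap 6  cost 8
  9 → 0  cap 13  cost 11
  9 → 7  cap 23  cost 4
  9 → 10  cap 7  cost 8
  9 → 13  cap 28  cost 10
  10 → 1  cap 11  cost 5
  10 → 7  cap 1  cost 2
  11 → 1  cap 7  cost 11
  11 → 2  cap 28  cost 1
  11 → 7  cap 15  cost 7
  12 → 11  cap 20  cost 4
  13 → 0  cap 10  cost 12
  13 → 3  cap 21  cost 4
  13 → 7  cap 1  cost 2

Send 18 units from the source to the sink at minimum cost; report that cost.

shortest-cost path #1: 4→10→7→5→0 push 1 @ unit cost 15 (adds 15)
shortest-cost path #2: 4→1→13→7→5→0 push 1 @ unit cost 19 (adds 19)
shortest-cost path #3: 4→12→11→7→5→0 push 15 @ unit cost 21 (adds 315)
shortest-cost path #4: 4→6→13→0 push 1 @ unit cost 27 (adds 27)
total cost = 376

Minimum cost for 18 units: 376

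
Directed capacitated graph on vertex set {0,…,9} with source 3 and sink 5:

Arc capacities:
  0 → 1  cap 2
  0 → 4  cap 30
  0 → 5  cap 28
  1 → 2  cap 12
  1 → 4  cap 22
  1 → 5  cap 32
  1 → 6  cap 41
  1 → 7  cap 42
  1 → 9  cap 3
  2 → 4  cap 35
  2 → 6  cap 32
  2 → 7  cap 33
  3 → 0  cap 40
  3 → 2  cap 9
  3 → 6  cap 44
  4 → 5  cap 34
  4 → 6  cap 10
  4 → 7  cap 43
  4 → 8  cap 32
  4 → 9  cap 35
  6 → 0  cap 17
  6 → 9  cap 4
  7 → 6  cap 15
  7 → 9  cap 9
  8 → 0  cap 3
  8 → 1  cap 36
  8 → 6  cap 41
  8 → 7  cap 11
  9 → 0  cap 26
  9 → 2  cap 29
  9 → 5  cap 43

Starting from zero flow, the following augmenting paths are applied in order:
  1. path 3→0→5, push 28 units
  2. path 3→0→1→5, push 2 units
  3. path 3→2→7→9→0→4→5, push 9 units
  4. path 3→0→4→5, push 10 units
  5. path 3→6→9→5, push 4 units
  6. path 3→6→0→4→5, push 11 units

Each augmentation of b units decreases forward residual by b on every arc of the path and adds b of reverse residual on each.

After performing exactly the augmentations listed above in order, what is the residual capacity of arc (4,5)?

after path 1 (3→0→5, push 28): res(4,5)=34
after path 2 (3→0→1→5, push 2): res(4,5)=34
after path 3 (3→2→7→9→0→4→5, push 9): res(4,5)=25
after path 4 (3→0→4→5, push 10): res(4,5)=15
after path 5 (3→6→9→5, push 4): res(4,5)=15
after path 6 (3→6→0→4→5, push 11): res(4,5)=4

Residual capacity of (4,5): 4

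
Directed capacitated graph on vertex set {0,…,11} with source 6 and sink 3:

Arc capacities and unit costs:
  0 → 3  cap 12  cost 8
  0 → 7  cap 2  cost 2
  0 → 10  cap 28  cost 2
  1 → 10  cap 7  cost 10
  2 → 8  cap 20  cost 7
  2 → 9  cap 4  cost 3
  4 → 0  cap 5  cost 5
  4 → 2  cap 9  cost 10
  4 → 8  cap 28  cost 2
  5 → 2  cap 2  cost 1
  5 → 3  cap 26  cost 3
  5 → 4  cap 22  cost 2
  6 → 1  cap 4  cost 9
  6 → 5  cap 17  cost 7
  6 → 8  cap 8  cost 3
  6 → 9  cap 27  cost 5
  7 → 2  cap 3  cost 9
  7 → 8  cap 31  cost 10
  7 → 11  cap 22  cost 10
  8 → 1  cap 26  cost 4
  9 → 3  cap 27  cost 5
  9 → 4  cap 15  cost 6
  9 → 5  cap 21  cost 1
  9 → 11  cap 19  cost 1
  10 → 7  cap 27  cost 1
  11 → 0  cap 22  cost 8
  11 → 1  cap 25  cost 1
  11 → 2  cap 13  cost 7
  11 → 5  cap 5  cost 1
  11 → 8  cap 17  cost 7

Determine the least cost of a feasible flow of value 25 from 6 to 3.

Minimum cost for 25 units: 229

shortest-cost path #1: 6→9→5→3 push 21 @ unit cost 9 (adds 189)
shortest-cost path #2: 6→9→3 push 4 @ unit cost 10 (adds 40)
total cost = 229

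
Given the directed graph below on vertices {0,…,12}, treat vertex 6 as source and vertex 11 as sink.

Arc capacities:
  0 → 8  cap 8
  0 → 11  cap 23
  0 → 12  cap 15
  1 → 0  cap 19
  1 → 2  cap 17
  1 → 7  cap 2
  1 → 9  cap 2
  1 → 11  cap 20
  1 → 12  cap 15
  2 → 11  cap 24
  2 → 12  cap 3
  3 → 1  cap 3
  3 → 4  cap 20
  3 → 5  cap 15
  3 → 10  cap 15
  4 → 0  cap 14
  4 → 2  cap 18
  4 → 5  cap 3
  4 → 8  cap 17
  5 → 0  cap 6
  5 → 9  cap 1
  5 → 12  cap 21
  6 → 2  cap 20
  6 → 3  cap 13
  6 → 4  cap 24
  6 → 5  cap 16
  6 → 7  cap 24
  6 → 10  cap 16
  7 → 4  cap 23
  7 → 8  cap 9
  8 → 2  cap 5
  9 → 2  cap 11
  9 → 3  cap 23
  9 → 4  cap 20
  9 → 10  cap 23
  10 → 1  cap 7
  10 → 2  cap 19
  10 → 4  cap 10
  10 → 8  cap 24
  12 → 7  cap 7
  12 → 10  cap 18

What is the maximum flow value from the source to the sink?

Maximum flow value: 54

augment #1: 6→2→11 bottleneck 20, total now 20
augment #2: 6→3→1→11 bottleneck 3, total now 23
augment #3: 6→4→0→11 bottleneck 14, total now 37
augment #4: 6→4→2→11 bottleneck 4, total now 41
augment #5: 6→5→0→11 bottleneck 6, total now 47
augment #6: 6→10→1→11 bottleneck 7, total now 54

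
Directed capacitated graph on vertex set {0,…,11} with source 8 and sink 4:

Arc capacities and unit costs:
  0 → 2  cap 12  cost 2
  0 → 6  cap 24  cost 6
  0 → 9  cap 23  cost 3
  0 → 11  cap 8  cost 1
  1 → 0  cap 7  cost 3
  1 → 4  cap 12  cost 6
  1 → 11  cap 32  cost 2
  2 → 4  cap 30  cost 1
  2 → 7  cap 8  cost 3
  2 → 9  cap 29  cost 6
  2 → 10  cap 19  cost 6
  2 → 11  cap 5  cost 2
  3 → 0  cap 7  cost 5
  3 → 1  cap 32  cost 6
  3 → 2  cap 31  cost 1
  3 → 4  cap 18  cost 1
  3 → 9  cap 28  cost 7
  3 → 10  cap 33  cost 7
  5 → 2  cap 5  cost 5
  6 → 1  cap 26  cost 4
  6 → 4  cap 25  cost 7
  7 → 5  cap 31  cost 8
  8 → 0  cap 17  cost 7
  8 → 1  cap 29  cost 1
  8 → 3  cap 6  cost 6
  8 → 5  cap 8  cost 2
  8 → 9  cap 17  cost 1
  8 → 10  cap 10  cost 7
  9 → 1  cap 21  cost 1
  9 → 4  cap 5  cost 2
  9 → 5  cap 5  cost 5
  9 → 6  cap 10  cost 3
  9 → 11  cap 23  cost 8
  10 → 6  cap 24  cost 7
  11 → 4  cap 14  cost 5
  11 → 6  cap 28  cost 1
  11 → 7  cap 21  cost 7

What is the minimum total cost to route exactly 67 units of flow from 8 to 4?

Minimum cost for 67 units: 552

shortest-cost path #1: 8→9→4 push 5 @ unit cost 3 (adds 15)
shortest-cost path #2: 8→1→4 push 12 @ unit cost 7 (adds 84)
shortest-cost path #3: 8→3→4 push 6 @ unit cost 7 (adds 42)
shortest-cost path #4: 8→1→0→2→4 push 7 @ unit cost 7 (adds 49)
shortest-cost path #5: 8→1→11→4 push 10 @ unit cost 8 (adds 80)
shortest-cost path #6: 8→5→2→4 push 5 @ unit cost 8 (adds 40)
shortest-cost path #7: 8→9→1→11→4 push 4 @ unit cost 9 (adds 36)
shortest-cost path #8: 8→0→2→4 push 5 @ unit cost 10 (adds 50)
shortest-cost path #9: 8→9→6→4 push 8 @ unit cost 11 (adds 88)
shortest-cost path #10: 8→0→1→9→6→4 push 2 @ unit cost 13 (adds 26)
shortest-cost path #11: 8→0→1→11→6→4 push 3 @ unit cost 14 (adds 42)
total cost = 552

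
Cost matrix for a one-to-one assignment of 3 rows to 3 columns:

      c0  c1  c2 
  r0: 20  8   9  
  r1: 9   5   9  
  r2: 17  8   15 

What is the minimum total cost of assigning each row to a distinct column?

Minimum assignment cost: 26

optimal assignment: row0→col2 (cost 9), row1→col0 (cost 9), row2→col1 (cost 8)
total = 9 + 9 + 8 = 26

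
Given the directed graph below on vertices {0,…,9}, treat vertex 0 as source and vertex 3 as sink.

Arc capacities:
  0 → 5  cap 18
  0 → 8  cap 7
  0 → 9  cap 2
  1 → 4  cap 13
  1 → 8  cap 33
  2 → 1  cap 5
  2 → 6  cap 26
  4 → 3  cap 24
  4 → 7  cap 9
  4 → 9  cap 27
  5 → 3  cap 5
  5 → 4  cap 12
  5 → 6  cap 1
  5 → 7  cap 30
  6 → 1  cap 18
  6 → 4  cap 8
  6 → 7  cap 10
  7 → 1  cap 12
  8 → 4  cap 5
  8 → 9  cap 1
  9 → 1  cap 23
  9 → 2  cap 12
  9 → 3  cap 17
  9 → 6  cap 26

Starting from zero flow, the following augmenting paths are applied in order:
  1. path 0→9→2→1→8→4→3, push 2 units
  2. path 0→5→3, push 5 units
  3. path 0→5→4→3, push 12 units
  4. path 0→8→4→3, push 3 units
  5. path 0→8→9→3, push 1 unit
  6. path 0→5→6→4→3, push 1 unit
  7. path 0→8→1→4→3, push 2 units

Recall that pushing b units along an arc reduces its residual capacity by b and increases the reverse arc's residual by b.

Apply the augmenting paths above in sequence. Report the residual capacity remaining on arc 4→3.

after path 1 (0→9→2→1→8→4→3, push 2): res(4,3)=22
after path 2 (0→5→3, push 5): res(4,3)=22
after path 3 (0→5→4→3, push 12): res(4,3)=10
after path 4 (0→8→4→3, push 3): res(4,3)=7
after path 5 (0→8→9→3, push 1): res(4,3)=7
after path 6 (0→5→6→4→3, push 1): res(4,3)=6
after path 7 (0→8→1→4→3, push 2): res(4,3)=4

Residual capacity of (4,3): 4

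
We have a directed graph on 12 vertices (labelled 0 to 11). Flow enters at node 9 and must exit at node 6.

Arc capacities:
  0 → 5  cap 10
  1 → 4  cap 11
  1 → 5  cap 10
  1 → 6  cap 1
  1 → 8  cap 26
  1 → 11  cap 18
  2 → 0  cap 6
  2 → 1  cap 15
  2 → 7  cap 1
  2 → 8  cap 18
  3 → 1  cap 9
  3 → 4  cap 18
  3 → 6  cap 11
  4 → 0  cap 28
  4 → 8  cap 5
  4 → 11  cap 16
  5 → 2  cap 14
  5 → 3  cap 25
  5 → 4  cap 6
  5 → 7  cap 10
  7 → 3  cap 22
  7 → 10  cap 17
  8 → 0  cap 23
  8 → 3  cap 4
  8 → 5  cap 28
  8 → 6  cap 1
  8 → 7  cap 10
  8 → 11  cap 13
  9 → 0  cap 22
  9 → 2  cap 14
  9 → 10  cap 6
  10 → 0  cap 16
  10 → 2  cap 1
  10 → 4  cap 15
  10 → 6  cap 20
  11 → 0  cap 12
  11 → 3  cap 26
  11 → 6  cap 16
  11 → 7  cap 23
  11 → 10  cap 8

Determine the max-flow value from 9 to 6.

augment #1: 9→10→6 bottleneck 6, total now 6
augment #2: 9→2→1→6 bottleneck 1, total now 7
augment #3: 9→2→8→6 bottleneck 1, total now 8
augment #4: 9→0→5→3→6 bottleneck 10, total now 18
augment #5: 9→2→1→11→6 bottleneck 12, total now 30

Maximum flow value: 30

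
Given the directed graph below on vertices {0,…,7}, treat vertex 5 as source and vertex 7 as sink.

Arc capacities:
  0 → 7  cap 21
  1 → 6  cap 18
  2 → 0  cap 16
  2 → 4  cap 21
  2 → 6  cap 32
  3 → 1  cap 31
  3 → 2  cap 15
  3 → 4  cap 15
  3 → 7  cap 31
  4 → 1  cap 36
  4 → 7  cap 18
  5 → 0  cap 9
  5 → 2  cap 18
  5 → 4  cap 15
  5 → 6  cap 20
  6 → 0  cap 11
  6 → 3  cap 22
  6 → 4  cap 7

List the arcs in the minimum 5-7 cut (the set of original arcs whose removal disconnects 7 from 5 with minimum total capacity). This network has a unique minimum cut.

augment #1: 5→0→7 push 9
augment #2: 5→4→7 push 15
augment #3: 5→2→0→7 push 12
augment #4: 5→2→4→7 push 3
augment #5: 5→6→3→7 push 20
augment #6: 5→2→6→3→7 push 2
max flow = 61; residual-reachable set from 5 gives S-side
cut edges (S→T): {(0,7), (4,7), (6,3)} total cap 61

Min-cut arcs: {(0,7), (4,7), (6,3)} (total capacity 61)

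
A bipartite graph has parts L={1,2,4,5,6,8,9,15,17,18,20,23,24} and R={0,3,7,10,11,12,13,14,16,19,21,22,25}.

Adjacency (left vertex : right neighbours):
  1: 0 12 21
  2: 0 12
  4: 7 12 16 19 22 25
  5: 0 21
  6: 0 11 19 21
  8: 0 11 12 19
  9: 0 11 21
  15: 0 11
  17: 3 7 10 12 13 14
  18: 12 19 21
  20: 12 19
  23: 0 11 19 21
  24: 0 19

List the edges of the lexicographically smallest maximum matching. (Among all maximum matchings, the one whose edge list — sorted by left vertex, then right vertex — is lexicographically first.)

Lex-smallest maximum matching: {(1,0), (2,12), (4,7), (5,21), (6,11), (8,19), (17,3)}

|M| = 7 (so the lex-smallest maximum matching has 7 edges)
process left vertices in ascending order; for each, take the smallest-labelled available neighbour that still permits 7 edges overall, or leave it unmatched if none does
lex-smallest matching: {1-0, 2-12, 4-7, 5-21, 6-11, 8-19, 17-3}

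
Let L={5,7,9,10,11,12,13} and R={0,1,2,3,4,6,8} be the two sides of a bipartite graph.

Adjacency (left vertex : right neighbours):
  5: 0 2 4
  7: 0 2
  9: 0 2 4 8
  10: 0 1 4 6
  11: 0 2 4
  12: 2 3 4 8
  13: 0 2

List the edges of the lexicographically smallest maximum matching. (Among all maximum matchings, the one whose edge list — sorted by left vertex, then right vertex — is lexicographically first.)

Lex-smallest maximum matching: {(5,0), (7,2), (9,8), (10,1), (11,4), (12,3)}

|M| = 6 (so the lex-smallest maximum matching has 6 edges)
process left vertices in ascending order; for each, take the smallest-labelled available neighbour that still permits 6 edges overall, or leave it unmatched if none does
lex-smallest matching: {5-0, 7-2, 9-8, 10-1, 11-4, 12-3}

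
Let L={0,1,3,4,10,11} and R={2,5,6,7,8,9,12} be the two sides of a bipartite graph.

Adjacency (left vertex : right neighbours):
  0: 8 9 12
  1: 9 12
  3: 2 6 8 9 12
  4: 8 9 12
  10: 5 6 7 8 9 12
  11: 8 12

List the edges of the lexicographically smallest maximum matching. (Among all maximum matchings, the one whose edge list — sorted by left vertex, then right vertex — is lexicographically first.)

Lex-smallest maximum matching: {(0,8), (1,9), (3,2), (4,12), (10,5)}

|M| = 5 (so the lex-smallest maximum matching has 5 edges)
process left vertices in ascending order; for each, take the smallest-labelled available neighbour that still permits 5 edges overall, or leave it unmatched if none does
lex-smallest matching: {0-8, 1-9, 3-2, 4-12, 10-5}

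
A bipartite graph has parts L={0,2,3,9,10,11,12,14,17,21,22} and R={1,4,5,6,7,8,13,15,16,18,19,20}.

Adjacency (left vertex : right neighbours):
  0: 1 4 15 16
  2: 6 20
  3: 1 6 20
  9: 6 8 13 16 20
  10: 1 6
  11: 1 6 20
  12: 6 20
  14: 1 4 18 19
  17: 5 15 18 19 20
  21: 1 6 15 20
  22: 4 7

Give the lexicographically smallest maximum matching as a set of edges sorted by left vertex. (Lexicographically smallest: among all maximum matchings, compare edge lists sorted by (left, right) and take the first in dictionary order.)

Lex-smallest maximum matching: {(0,4), (2,6), (3,1), (9,8), (11,20), (14,18), (17,5), (21,15), (22,7)}

|M| = 9 (so the lex-smallest maximum matching has 9 edges)
process left vertices in ascending order; for each, take the smallest-labelled available neighbour that still permits 9 edges overall, or leave it unmatched if none does
lex-smallest matching: {0-4, 2-6, 3-1, 9-8, 11-20, 14-18, 17-5, 21-15, 22-7}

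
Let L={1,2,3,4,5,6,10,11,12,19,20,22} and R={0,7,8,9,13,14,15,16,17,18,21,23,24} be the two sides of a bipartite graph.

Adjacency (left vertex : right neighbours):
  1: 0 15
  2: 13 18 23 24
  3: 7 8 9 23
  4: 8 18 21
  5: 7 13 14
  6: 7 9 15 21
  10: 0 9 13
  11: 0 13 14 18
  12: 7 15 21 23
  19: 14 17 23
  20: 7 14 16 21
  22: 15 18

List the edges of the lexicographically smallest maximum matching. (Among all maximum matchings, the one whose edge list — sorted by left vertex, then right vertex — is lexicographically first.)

Lex-smallest maximum matching: {(1,0), (2,13), (3,7), (4,8), (5,14), (6,21), (10,9), (11,18), (12,23), (19,17), (20,16), (22,15)}

|M| = 12 (so the lex-smallest maximum matching has 12 edges)
process left vertices in ascending order; for each, take the smallest-labelled available neighbour that still permits 12 edges overall, or leave it unmatched if none does
lex-smallest matching: {1-0, 2-13, 3-7, 4-8, 5-14, 6-21, 10-9, 11-18, 12-23, 19-17, 20-16, 22-15}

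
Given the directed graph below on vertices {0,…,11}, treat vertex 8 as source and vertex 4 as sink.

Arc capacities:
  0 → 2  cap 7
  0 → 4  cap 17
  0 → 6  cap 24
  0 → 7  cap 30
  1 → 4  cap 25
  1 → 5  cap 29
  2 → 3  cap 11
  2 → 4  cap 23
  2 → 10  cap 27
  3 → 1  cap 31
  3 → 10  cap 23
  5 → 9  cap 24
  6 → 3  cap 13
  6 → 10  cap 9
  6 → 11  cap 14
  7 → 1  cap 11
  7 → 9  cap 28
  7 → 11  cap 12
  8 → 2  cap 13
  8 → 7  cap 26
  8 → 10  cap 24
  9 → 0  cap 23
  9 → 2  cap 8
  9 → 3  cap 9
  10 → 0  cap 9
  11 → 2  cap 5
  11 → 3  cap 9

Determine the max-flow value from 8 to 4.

augment #1: 8→2→4 bottleneck 13, total now 13
augment #2: 8→7→1→4 bottleneck 11, total now 24
augment #3: 8→10→0→4 bottleneck 9, total now 33
augment #4: 8→7→9→0→4 bottleneck 8, total now 41
augment #5: 8→7→9→2→4 bottleneck 7, total now 48

Maximum flow value: 48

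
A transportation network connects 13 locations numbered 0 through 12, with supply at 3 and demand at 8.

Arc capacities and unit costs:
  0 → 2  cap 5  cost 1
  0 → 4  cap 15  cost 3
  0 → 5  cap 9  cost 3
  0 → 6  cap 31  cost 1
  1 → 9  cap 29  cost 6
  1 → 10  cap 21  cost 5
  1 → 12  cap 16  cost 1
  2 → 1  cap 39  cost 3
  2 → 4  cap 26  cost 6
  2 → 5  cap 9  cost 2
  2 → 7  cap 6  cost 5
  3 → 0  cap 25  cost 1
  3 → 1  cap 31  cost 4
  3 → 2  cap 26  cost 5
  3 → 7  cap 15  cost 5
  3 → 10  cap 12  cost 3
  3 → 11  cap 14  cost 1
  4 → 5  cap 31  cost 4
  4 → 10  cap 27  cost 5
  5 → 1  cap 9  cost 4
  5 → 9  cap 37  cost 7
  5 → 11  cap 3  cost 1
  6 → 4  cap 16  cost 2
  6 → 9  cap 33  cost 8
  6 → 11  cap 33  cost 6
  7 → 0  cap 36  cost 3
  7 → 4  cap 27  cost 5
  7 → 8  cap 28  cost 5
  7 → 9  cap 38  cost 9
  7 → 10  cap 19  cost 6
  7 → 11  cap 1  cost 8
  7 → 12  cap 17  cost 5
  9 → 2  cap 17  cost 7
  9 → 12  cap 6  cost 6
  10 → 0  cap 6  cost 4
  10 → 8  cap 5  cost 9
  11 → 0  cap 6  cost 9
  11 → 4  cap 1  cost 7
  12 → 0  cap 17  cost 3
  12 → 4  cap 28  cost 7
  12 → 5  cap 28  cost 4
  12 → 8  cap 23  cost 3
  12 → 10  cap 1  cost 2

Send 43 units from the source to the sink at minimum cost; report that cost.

shortest-cost path #1: 3→1→12→8 push 16 @ unit cost 8 (adds 128)
shortest-cost path #2: 3→7→8 push 15 @ unit cost 10 (adds 150)
shortest-cost path #3: 3→10→8 push 5 @ unit cost 12 (adds 60)
shortest-cost path #4: 3→0→2→7→8 push 5 @ unit cost 12 (adds 60)
shortest-cost path #5: 3→2→7→8 push 1 @ unit cost 15 (adds 15)
shortest-cost path #6: 3→1→9→12→8 push 1 @ unit cost 19 (adds 19)
total cost = 432

Minimum cost for 43 units: 432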